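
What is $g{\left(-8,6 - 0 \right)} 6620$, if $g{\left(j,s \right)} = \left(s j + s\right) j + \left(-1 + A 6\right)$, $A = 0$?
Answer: $2217700$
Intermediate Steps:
$g{\left(j,s \right)} = -1 + j \left(s + j s\right)$ ($g{\left(j,s \right)} = \left(s j + s\right) j + \left(-1 + 0 \cdot 6\right) = \left(j s + s\right) j + \left(-1 + 0\right) = \left(s + j s\right) j - 1 = j \left(s + j s\right) - 1 = -1 + j \left(s + j s\right)$)
$g{\left(-8,6 - 0 \right)} 6620 = \left(-1 - 8 \left(6 - 0\right) + \left(6 - 0\right) \left(-8\right)^{2}\right) 6620 = \left(-1 - 8 \left(6 + 0\right) + \left(6 + 0\right) 64\right) 6620 = \left(-1 - 48 + 6 \cdot 64\right) 6620 = \left(-1 - 48 + 384\right) 6620 = 335 \cdot 6620 = 2217700$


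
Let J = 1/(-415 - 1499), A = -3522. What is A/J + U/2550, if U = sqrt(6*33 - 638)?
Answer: 6741108 + I*sqrt(110)/1275 ≈ 6.7411e+6 + 0.0082259*I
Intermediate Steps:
U = 2*I*sqrt(110) (U = sqrt(198 - 638) = sqrt(-440) = 2*I*sqrt(110) ≈ 20.976*I)
J = -1/1914 (J = 1/(-1914) = -1/1914 ≈ -0.00052247)
A/J + U/2550 = -3522/(-1/1914) + (2*I*sqrt(110))/2550 = -3522*(-1914) + (2*I*sqrt(110))*(1/2550) = 6741108 + I*sqrt(110)/1275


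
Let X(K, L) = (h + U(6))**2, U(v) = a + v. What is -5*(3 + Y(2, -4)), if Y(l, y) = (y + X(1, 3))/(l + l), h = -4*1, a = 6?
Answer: -90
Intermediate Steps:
h = -4
U(v) = 6 + v
X(K, L) = 64 (X(K, L) = (-4 + (6 + 6))**2 = (-4 + 12)**2 = 8**2 = 64)
Y(l, y) = (64 + y)/(2*l) (Y(l, y) = (y + 64)/(l + l) = (64 + y)/((2*l)) = (64 + y)*(1/(2*l)) = (64 + y)/(2*l))
-5*(3 + Y(2, -4)) = -5*(3 + (1/2)*(64 - 4)/2) = -5*(3 + (1/2)*(1/2)*60) = -5*(3 + 15) = -5*18 = -90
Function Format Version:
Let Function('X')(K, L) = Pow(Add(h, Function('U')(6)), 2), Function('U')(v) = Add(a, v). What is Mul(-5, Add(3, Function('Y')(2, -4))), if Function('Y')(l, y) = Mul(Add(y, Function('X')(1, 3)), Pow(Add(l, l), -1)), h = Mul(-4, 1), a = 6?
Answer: -90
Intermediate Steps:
h = -4
Function('U')(v) = Add(6, v)
Function('X')(K, L) = 64 (Function('X')(K, L) = Pow(Add(-4, Add(6, 6)), 2) = Pow(Add(-4, 12), 2) = Pow(8, 2) = 64)
Function('Y')(l, y) = Mul(Rational(1, 2), Pow(l, -1), Add(64, y)) (Function('Y')(l, y) = Mul(Add(y, 64), Pow(Add(l, l), -1)) = Mul(Add(64, y), Pow(Mul(2, l), -1)) = Mul(Add(64, y), Mul(Rational(1, 2), Pow(l, -1))) = Mul(Rational(1, 2), Pow(l, -1), Add(64, y)))
Mul(-5, Add(3, Function('Y')(2, -4))) = Mul(-5, Add(3, Mul(Rational(1, 2), Pow(2, -1), Add(64, -4)))) = Mul(-5, Add(3, Mul(Rational(1, 2), Rational(1, 2), 60))) = Mul(-5, Add(3, 15)) = Mul(-5, 18) = -90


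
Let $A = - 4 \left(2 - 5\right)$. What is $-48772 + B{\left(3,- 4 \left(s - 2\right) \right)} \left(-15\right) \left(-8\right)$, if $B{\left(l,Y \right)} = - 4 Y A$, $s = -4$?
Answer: $-187012$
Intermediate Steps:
$A = 12$ ($A = \left(-4\right) \left(-3\right) = 12$)
$B{\left(l,Y \right)} = - 48 Y$ ($B{\left(l,Y \right)} = - 4 Y 12 = - 48 Y$)
$-48772 + B{\left(3,- 4 \left(s - 2\right) \right)} \left(-15\right) \left(-8\right) = -48772 + - 48 \left(- 4 \left(-4 - 2\right)\right) \left(-15\right) \left(-8\right) = -48772 + - 48 \left(\left(-4\right) \left(-6\right)\right) \left(-15\right) \left(-8\right) = -48772 + \left(-48\right) 24 \left(-15\right) \left(-8\right) = -48772 + \left(-1152\right) \left(-15\right) \left(-8\right) = -48772 + 17280 \left(-8\right) = -48772 - 138240 = -187012$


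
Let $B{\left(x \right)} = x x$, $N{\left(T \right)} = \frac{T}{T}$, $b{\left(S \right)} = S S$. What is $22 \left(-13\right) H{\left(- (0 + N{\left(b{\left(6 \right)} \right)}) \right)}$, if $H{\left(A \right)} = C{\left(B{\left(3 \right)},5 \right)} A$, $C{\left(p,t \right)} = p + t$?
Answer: $4004$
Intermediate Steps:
$b{\left(S \right)} = S^{2}$
$N{\left(T \right)} = 1$
$B{\left(x \right)} = x^{2}$
$H{\left(A \right)} = 14 A$ ($H{\left(A \right)} = \left(3^{2} + 5\right) A = \left(9 + 5\right) A = 14 A$)
$22 \left(-13\right) H{\left(- (0 + N{\left(b{\left(6 \right)} \right)}) \right)} = 22 \left(-13\right) 14 \left(- (0 + 1)\right) = - 286 \cdot 14 \left(\left(-1\right) 1\right) = - 286 \cdot 14 \left(-1\right) = \left(-286\right) \left(-14\right) = 4004$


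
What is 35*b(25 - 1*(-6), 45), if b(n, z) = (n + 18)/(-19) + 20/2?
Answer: 4935/19 ≈ 259.74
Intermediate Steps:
b(n, z) = 172/19 - n/19 (b(n, z) = (18 + n)*(-1/19) + 20*(1/2) = (-18/19 - n/19) + 10 = 172/19 - n/19)
35*b(25 - 1*(-6), 45) = 35*(172/19 - (25 - 1*(-6))/19) = 35*(172/19 - (25 + 6)/19) = 35*(172/19 - 1/19*31) = 35*(172/19 - 31/19) = 35*(141/19) = 4935/19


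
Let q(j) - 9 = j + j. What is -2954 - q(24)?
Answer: -3011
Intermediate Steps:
q(j) = 9 + 2*j (q(j) = 9 + (j + j) = 9 + 2*j)
-2954 - q(24) = -2954 - (9 + 2*24) = -2954 - (9 + 48) = -2954 - 1*57 = -2954 - 57 = -3011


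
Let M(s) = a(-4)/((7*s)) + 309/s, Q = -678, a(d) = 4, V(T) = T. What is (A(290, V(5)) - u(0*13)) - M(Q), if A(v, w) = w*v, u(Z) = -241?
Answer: 8027653/4746 ≈ 1691.5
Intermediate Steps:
A(v, w) = v*w
M(s) = 2167/(7*s) (M(s) = 4/((7*s)) + 309/s = 4*(1/(7*s)) + 309/s = 4/(7*s) + 309/s = 2167/(7*s))
(A(290, V(5)) - u(0*13)) - M(Q) = (290*5 - 1*(-241)) - 2167/(7*(-678)) = (1450 + 241) - 2167*(-1)/(7*678) = 1691 - 1*(-2167/4746) = 1691 + 2167/4746 = 8027653/4746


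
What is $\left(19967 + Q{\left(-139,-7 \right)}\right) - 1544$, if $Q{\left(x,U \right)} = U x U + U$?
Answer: $11605$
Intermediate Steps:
$Q{\left(x,U \right)} = U + x U^{2}$ ($Q{\left(x,U \right)} = x U^{2} + U = U + x U^{2}$)
$\left(19967 + Q{\left(-139,-7 \right)}\right) - 1544 = \left(19967 - 7 \left(1 - -973\right)\right) - 1544 = \left(19967 - 7 \left(1 + 973\right)\right) - 1544 = \left(19967 - 6818\right) - 1544 = 13149 - 1544 = 11605$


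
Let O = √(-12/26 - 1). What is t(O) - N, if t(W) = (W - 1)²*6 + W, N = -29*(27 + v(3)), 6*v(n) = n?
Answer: 20663/26 - 11*I*√247/13 ≈ 794.73 - 13.298*I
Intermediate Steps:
v(n) = n/6
O = I*√247/13 (O = √(-12*1/26 - 1) = √(-6/13 - 1) = √(-19/13) = I*√247/13 ≈ 1.2089*I)
N = -1595/2 (N = -29*(27 + (⅙)*3) = -29*(27 + ½) = -29*55/2 = -1595/2 ≈ -797.50)
t(W) = W + 6*(-1 + W)² (t(W) = (-1 + W)²*6 + W = 6*(-1 + W)² + W = W + 6*(-1 + W)²)
t(O) - N = (I*√247/13 + 6*(-1 + I*√247/13)²) - 1*(-1595/2) = (6*(-1 + I*√247/13)² + I*√247/13) + 1595/2 = 1595/2 + 6*(-1 + I*√247/13)² + I*√247/13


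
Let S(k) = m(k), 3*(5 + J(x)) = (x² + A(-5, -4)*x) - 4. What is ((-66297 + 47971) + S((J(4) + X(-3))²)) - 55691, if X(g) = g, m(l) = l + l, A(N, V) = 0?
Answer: -73985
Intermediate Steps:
m(l) = 2*l
J(x) = -19/3 + x²/3 (J(x) = -5 + ((x² + 0*x) - 4)/3 = -5 + ((x² + 0) - 4)/3 = -5 + (x² - 4)/3 = -5 + (-4 + x²)/3 = -5 + (-4/3 + x²/3) = -19/3 + x²/3)
S(k) = 2*k
((-66297 + 47971) + S((J(4) + X(-3))²)) - 55691 = ((-66297 + 47971) + 2*((-19/3 + (⅓)*4²) - 3)²) - 55691 = (-18326 + 2*((-19/3 + (⅓)*16) - 3)²) - 55691 = (-18326 + 2*((-19/3 + 16/3) - 3)²) - 55691 = (-18326 + 2*(-1 - 3)²) - 55691 = (-18326 + 2*(-4)²) - 55691 = (-18326 + 2*16) - 55691 = (-18326 + 32) - 55691 = -18294 - 55691 = -73985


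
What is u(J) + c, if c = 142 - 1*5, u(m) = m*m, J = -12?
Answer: 281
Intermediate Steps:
u(m) = m**2
c = 137 (c = 142 - 5 = 137)
u(J) + c = (-12)**2 + 137 = 144 + 137 = 281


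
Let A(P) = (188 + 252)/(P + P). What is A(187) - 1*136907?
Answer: -2327399/17 ≈ -1.3691e+5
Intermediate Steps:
A(P) = 220/P (A(P) = 440/((2*P)) = 440*(1/(2*P)) = 220/P)
A(187) - 1*136907 = 220/187 - 1*136907 = 220*(1/187) - 136907 = 20/17 - 136907 = -2327399/17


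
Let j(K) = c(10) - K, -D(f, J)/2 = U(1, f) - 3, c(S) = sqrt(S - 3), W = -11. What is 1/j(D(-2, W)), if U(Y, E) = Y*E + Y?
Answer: -8/57 - sqrt(7)/57 ≈ -0.18677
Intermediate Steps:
c(S) = sqrt(-3 + S)
U(Y, E) = Y + E*Y (U(Y, E) = E*Y + Y = Y + E*Y)
D(f, J) = 4 - 2*f (D(f, J) = -2*(1*(1 + f) - 3) = -2*((1 + f) - 3) = -2*(-2 + f) = 4 - 2*f)
j(K) = sqrt(7) - K (j(K) = sqrt(-3 + 10) - K = sqrt(7) - K)
1/j(D(-2, W)) = 1/(sqrt(7) - (4 - 2*(-2))) = 1/(sqrt(7) - (4 + 4)) = 1/(sqrt(7) - 1*8) = 1/(sqrt(7) - 8) = 1/(-8 + sqrt(7))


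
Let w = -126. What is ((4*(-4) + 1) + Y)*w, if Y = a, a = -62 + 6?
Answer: 8946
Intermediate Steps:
a = -56
Y = -56
((4*(-4) + 1) + Y)*w = ((4*(-4) + 1) - 56)*(-126) = ((-16 + 1) - 56)*(-126) = (-15 - 56)*(-126) = -71*(-126) = 8946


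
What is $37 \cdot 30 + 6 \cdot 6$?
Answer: $1146$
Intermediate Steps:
$37 \cdot 30 + 6 \cdot 6 = 1110 + 36 = 1146$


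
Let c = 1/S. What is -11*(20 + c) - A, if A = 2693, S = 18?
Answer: -52445/18 ≈ -2913.6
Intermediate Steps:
c = 1/18 ≈ 0.055556
-11*(20 + c) - A = -11*(20 + 1/18) - 1*2693 = -11*361/18 - 2693 = -3971/18 - 2693 = -52445/18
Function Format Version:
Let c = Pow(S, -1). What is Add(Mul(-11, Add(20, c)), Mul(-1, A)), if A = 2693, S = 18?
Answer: Rational(-52445, 18) ≈ -2913.6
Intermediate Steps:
c = Rational(1, 18) (c = Pow(18, -1) = Rational(1, 18) ≈ 0.055556)
Add(Mul(-11, Add(20, c)), Mul(-1, A)) = Add(Mul(-11, Add(20, Rational(1, 18))), Mul(-1, 2693)) = Add(Mul(-11, Rational(361, 18)), -2693) = Add(Rational(-3971, 18), -2693) = Rational(-52445, 18)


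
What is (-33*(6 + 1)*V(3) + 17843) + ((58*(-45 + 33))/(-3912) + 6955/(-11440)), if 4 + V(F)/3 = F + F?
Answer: 472106079/28688 ≈ 16457.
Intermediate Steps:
V(F) = -12 + 6*F (V(F) = -12 + 3*(F + F) = -12 + 3*(2*F) = -12 + 6*F)
(-33*(6 + 1)*V(3) + 17843) + ((58*(-45 + 33))/(-3912) + 6955/(-11440)) = (-33*(6 + 1)*(-12 + 6*3) + 17843) + ((58*(-45 + 33))/(-3912) + 6955/(-11440)) = (-231*(-12 + 18) + 17843) + ((58*(-12))*(-1/3912) + 6955*(-1/11440)) = (-231*6 + 17843) + (-696*(-1/3912) - 107/176) = (-33*42 + 17843) + (29/163 - 107/176) = (-1386 + 17843) - 12337/28688 = 16457 - 12337/28688 = 472106079/28688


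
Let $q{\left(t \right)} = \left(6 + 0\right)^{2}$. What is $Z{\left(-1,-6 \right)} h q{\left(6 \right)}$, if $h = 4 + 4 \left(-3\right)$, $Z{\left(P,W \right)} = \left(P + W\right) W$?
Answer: $-12096$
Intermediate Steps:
$q{\left(t \right)} = 36$ ($q{\left(t \right)} = 6^{2} = 36$)
$Z{\left(P,W \right)} = W \left(P + W\right)$
$h = -8$ ($h = 4 - 12 = -8$)
$Z{\left(-1,-6 \right)} h q{\left(6 \right)} = - 6 \left(-1 - 6\right) \left(-8\right) 36 = \left(-6\right) \left(-7\right) \left(-8\right) 36 = 42 \left(-8\right) 36 = \left(-336\right) 36 = -12096$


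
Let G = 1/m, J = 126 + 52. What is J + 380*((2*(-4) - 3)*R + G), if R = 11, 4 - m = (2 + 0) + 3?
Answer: -46182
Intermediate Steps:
m = -1 (m = 4 - ((2 + 0) + 3) = 4 - (2 + 3) = 4 - 1*5 = 4 - 5 = -1)
J = 178
G = -1 (G = 1/(-1) = -1)
J + 380*((2*(-4) - 3)*R + G) = 178 + 380*((2*(-4) - 3)*11 - 1) = 178 + 380*((-8 - 3)*11 - 1) = 178 + 380*(-11*11 - 1) = 178 + 380*(-121 - 1) = 178 + 380*(-122) = 178 - 46360 = -46182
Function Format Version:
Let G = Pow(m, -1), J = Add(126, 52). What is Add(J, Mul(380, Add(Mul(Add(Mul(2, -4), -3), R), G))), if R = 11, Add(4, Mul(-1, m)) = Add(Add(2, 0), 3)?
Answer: -46182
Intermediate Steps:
m = -1 (m = Add(4, Mul(-1, Add(Add(2, 0), 3))) = Add(4, Mul(-1, Add(2, 3))) = Add(4, Mul(-1, 5)) = Add(4, -5) = -1)
J = 178
G = -1 (G = Pow(-1, -1) = -1)
Add(J, Mul(380, Add(Mul(Add(Mul(2, -4), -3), R), G))) = Add(178, Mul(380, Add(Mul(Add(Mul(2, -4), -3), 11), -1))) = Add(178, Mul(380, Add(Mul(Add(-8, -3), 11), -1))) = Add(178, Mul(380, Add(Mul(-11, 11), -1))) = Add(178, Mul(380, Add(-121, -1))) = Add(178, Mul(380, -122)) = Add(178, -46360) = -46182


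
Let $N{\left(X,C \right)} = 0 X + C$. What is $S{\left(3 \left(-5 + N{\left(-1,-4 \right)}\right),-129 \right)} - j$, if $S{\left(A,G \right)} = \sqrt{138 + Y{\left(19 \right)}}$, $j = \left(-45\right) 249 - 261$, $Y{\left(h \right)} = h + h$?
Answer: $11466 + 4 \sqrt{11} \approx 11479.0$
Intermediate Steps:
$Y{\left(h \right)} = 2 h$
$N{\left(X,C \right)} = C$ ($N{\left(X,C \right)} = 0 + C = C$)
$j = -11466$ ($j = -11205 - 261 = -11466$)
$S{\left(A,G \right)} = 4 \sqrt{11}$ ($S{\left(A,G \right)} = \sqrt{138 + 2 \cdot 19} = \sqrt{138 + 38} = \sqrt{176} = 4 \sqrt{11}$)
$S{\left(3 \left(-5 + N{\left(-1,-4 \right)}\right),-129 \right)} - j = 4 \sqrt{11} - -11466 = 4 \sqrt{11} + 11466 = 11466 + 4 \sqrt{11}$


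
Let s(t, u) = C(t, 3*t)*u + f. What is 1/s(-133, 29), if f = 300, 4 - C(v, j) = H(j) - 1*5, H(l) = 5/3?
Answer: 3/1538 ≈ 0.0019506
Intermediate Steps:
H(l) = 5/3 (H(l) = 5*(⅓) = 5/3)
C(v, j) = 22/3 (C(v, j) = 4 - (5/3 - 1*5) = 4 - (5/3 - 5) = 4 - 1*(-10/3) = 4 + 10/3 = 22/3)
s(t, u) = 300 + 22*u/3 (s(t, u) = 22*u/3 + 300 = 300 + 22*u/3)
1/s(-133, 29) = 1/(300 + (22/3)*29) = 1/(300 + 638/3) = 1/(1538/3) = 3/1538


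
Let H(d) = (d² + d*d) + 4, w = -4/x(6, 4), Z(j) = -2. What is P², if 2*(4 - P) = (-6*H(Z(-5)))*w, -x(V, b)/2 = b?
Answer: 484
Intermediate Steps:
x(V, b) = -2*b
w = ½ (w = -4/((-2*4)) = -4/(-8) = -4*(-⅛) = ½ ≈ 0.50000)
H(d) = 4 + 2*d² (H(d) = (d² + d²) + 4 = 2*d² + 4 = 4 + 2*d²)
P = 22 (P = 4 - (-6*(4 + 2*(-2)²))/(2*2) = 4 - (-6*(4 + 2*4))/(2*2) = 4 - (-6*(4 + 8))/(2*2) = 4 - (-6*12)/(2*2) = 4 - (-36)/2 = 4 - ½*(-36) = 4 + 18 = 22)
P² = 22² = 484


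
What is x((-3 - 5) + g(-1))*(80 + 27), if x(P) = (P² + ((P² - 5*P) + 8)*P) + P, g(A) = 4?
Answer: -17548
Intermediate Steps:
x(P) = P + P² + P*(8 + P² - 5*P) (x(P) = (P² + (8 + P² - 5*P)*P) + P = (P² + P*(8 + P² - 5*P)) + P = P + P² + P*(8 + P² - 5*P))
x((-3 - 5) + g(-1))*(80 + 27) = (((-3 - 5) + 4)*(9 + ((-3 - 5) + 4)² - 4*((-3 - 5) + 4)))*(80 + 27) = ((-8 + 4)*(9 + (-8 + 4)² - 4*(-8 + 4)))*107 = -4*(9 + (-4)² - 4*(-4))*107 = -4*(9 + 16 + 16)*107 = -4*41*107 = -164*107 = -17548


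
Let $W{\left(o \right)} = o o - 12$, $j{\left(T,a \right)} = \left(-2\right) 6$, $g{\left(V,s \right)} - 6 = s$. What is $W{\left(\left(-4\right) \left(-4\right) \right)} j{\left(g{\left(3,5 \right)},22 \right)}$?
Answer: $-2928$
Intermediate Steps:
$g{\left(V,s \right)} = 6 + s$
$j{\left(T,a \right)} = -12$
$W{\left(o \right)} = -12 + o^{2}$ ($W{\left(o \right)} = o^{2} - 12 = -12 + o^{2}$)
$W{\left(\left(-4\right) \left(-4\right) \right)} j{\left(g{\left(3,5 \right)},22 \right)} = \left(-12 + \left(\left(-4\right) \left(-4\right)\right)^{2}\right) \left(-12\right) = \left(-12 + 16^{2}\right) \left(-12\right) = \left(-12 + 256\right) \left(-12\right) = 244 \left(-12\right) = -2928$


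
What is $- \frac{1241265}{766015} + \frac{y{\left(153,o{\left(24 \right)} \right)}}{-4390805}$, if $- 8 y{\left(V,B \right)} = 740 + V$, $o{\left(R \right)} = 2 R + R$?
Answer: $- \frac{458953015739}{283235578280} \approx -1.6204$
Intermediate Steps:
$o{\left(R \right)} = 3 R$
$y{\left(V,B \right)} = - \frac{185}{2} - \frac{V}{8}$ ($y{\left(V,B \right)} = - \frac{740 + V}{8} = - \frac{185}{2} - \frac{V}{8}$)
$- \frac{1241265}{766015} + \frac{y{\left(153,o{\left(24 \right)} \right)}}{-4390805} = - \frac{1241265}{766015} + \frac{- \frac{185}{2} - \frac{153}{8}}{-4390805} = \left(-1241265\right) \frac{1}{766015} + \left(- \frac{185}{2} - \frac{153}{8}\right) \left(- \frac{1}{4390805}\right) = - \frac{248253}{153203} - - \frac{47}{1848760} = - \frac{248253}{153203} + \frac{47}{1848760} = - \frac{458953015739}{283235578280}$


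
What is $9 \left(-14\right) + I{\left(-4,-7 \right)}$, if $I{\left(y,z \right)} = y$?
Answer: $-130$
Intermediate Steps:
$9 \left(-14\right) + I{\left(-4,-7 \right)} = 9 \left(-14\right) - 4 = -126 - 4 = -130$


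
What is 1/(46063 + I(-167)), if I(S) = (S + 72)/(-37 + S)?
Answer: 204/9396947 ≈ 2.1709e-5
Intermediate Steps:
I(S) = (72 + S)/(-37 + S)
1/(46063 + I(-167)) = 1/(46063 + (72 - 167)/(-37 - 167)) = 1/(46063 - 95/(-204)) = 1/(46063 - 1/204*(-95)) = 1/(46063 + 95/204) = 1/(9396947/204) = 204/9396947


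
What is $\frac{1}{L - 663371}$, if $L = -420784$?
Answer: $- \frac{1}{1084155} \approx -9.2238 \cdot 10^{-7}$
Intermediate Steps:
$\frac{1}{L - 663371} = \frac{1}{-420784 - 663371} = \frac{1}{-1084155} = - \frac{1}{1084155}$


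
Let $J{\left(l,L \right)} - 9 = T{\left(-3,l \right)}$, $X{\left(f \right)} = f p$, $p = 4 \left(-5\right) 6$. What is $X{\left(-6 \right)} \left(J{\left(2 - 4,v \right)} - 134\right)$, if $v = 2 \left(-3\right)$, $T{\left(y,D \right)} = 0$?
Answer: $-90000$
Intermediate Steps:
$p = -120$ ($p = \left(-20\right) 6 = -120$)
$X{\left(f \right)} = - 120 f$ ($X{\left(f \right)} = f \left(-120\right) = - 120 f$)
$v = -6$
$J{\left(l,L \right)} = 9$ ($J{\left(l,L \right)} = 9 + 0 = 9$)
$X{\left(-6 \right)} \left(J{\left(2 - 4,v \right)} - 134\right) = \left(-120\right) \left(-6\right) \left(9 - 134\right) = 720 \left(-125\right) = -90000$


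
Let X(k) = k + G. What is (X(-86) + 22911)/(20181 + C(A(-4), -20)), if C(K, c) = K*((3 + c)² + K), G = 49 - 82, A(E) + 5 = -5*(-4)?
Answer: 22792/24741 ≈ 0.92122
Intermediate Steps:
A(E) = 15 (A(E) = -5 - 5*(-4) = -5 + 20 = 15)
G = -33
X(k) = -33 + k (X(k) = k - 33 = -33 + k)
C(K, c) = K*(K + (3 + c)²)
(X(-86) + 22911)/(20181 + C(A(-4), -20)) = ((-33 - 86) + 22911)/(20181 + 15*(15 + (3 - 20)²)) = (-119 + 22911)/(20181 + 15*(15 + (-17)²)) = 22792/(20181 + 15*(15 + 289)) = 22792/(20181 + 15*304) = 22792/(20181 + 4560) = 22792/24741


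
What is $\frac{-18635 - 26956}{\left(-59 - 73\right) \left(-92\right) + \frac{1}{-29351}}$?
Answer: $- \frac{1338141441}{356438543} \approx -3.7542$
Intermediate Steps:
$\frac{-18635 - 26956}{\left(-59 - 73\right) \left(-92\right) + \frac{1}{-29351}} = - \frac{45591}{\left(-132\right) \left(-92\right) - \frac{1}{29351}} = - \frac{45591}{12144 - \frac{1}{29351}} = - \frac{45591}{\frac{356438543}{29351}} = \left(-45591\right) \frac{29351}{356438543} = - \frac{1338141441}{356438543}$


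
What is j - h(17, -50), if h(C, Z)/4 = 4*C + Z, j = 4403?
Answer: 4331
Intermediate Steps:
h(C, Z) = 4*Z + 16*C (h(C, Z) = 4*(4*C + Z) = 4*(Z + 4*C) = 4*Z + 16*C)
j - h(17, -50) = 4403 - (4*(-50) + 16*17) = 4403 - (-200 + 272) = 4403 - 1*72 = 4403 - 72 = 4331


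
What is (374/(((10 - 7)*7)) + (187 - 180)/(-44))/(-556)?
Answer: -16309/513744 ≈ -0.031745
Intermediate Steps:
(374/(((10 - 7)*7)) + (187 - 180)/(-44))/(-556) = (374/((3*7)) + 7*(-1/44))*(-1/556) = (374/21 - 7/44)*(-1/556) = (16309/924)*(-1/556) = -16309/513744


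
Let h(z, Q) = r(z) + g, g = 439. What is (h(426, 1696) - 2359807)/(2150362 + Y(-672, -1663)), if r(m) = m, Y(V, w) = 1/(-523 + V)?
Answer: -939645230/856560863 ≈ -1.0970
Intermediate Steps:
h(z, Q) = 439 + z (h(z, Q) = z + 439 = 439 + z)
(h(426, 1696) - 2359807)/(2150362 + Y(-672, -1663)) = ((439 + 426) - 2359807)/(2150362 + 1/(-523 - 672)) = (865 - 2359807)/(2150362 + 1/(-1195)) = -2358942/(2150362 - 1/1195) = -2358942/2569682589/1195 = -2358942*1195/2569682589 = -939645230/856560863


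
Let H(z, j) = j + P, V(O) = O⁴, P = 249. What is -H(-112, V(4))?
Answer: -505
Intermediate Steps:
H(z, j) = 249 + j (H(z, j) = j + 249 = 249 + j)
-H(-112, V(4)) = -(249 + 4⁴) = -(249 + 256) = -1*505 = -505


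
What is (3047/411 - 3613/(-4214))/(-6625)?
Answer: -14325001/11474195250 ≈ -0.0012485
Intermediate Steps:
(3047/411 - 3613/(-4214))/(-6625) = (3047*(1/411) - 3613*(-1/4214))*(-1/6625) = (3047/411 + 3613/4214)*(-1/6625) = (14325001/1731954)*(-1/6625) = -14325001/11474195250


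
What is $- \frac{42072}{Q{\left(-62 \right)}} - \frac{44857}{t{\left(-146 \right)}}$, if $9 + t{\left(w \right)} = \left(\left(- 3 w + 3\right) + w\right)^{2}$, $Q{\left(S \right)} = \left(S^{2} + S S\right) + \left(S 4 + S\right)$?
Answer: $- \frac{1995946049}{321002024} \approx -6.2179$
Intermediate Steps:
$Q{\left(S \right)} = 2 S^{2} + 5 S$ ($Q{\left(S \right)} = \left(S^{2} + S^{2}\right) + \left(4 S + S\right) = 2 S^{2} + 5 S$)
$t{\left(w \right)} = -9 + \left(3 - 2 w\right)^{2}$ ($t{\left(w \right)} = -9 + \left(\left(- 3 w + 3\right) + w\right)^{2} = -9 + \left(\left(3 - 3 w\right) + w\right)^{2} = -9 + \left(3 - 2 w\right)^{2}$)
$- \frac{42072}{Q{\left(-62 \right)}} - \frac{44857}{t{\left(-146 \right)}} = - \frac{42072}{\left(-62\right) \left(5 + 2 \left(-62\right)\right)} - \frac{44857}{4 \left(-146\right) \left(-3 - 146\right)} = - \frac{42072}{\left(-62\right) \left(5 - 124\right)} - \frac{44857}{4 \left(-146\right) \left(-149\right)} = - \frac{42072}{\left(-62\right) \left(-119\right)} - \frac{44857}{87016} = - \frac{42072}{7378} - \frac{44857}{87016} = \left(-42072\right) \frac{1}{7378} - \frac{44857}{87016} = - \frac{21036}{3689} - \frac{44857}{87016} = - \frac{1995946049}{321002024}$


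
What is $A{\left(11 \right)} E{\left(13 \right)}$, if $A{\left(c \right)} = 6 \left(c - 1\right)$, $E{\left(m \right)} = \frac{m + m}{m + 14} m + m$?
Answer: $\frac{13780}{9} \approx 1531.1$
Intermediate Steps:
$E{\left(m \right)} = m + \frac{2 m^{2}}{14 + m}$ ($E{\left(m \right)} = \frac{2 m}{14 + m} m + m = \frac{2 m^{2}}{14 + m} + m = m + \frac{2 m^{2}}{14 + m}$)
$A{\left(c \right)} = -6 + 6 c$ ($A{\left(c \right)} = 6 \left(-1 + c\right) = -6 + 6 c$)
$A{\left(11 \right)} E{\left(13 \right)} = \left(-6 + 6 \cdot 11\right) \frac{13 \left(14 + 3 \cdot 13\right)}{14 + 13} = \left(-6 + 66\right) \frac{13 \left(14 + 39\right)}{27} = 60 \cdot 13 \cdot \frac{1}{27} \cdot 53 = 60 \cdot \frac{689}{27} = \frac{13780}{9}$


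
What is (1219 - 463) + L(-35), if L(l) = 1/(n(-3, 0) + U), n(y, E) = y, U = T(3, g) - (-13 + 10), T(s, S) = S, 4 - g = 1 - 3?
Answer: 4537/6 ≈ 756.17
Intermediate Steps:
g = 6 (g = 4 - (1 - 3) = 4 - 1*(-2) = 4 + 2 = 6)
U = 9 (U = 6 - (-13 + 10) = 6 - 1*(-3) = 6 + 3 = 9)
L(l) = 1/6 (L(l) = 1/(-3 + 9) = 1/6)
(1219 - 463) + L(-35) = (1219 - 463) + 1/6 = 756 + 1/6 = 4537/6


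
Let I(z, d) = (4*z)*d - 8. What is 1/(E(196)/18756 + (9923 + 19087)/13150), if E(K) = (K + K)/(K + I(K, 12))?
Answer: 29584635930/65266246057 ≈ 0.45329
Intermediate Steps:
I(z, d) = -8 + 4*d*z (I(z, d) = 4*d*z - 8 = -8 + 4*d*z)
E(K) = 2*K/(-8 + 49*K) (E(K) = (K + K)/(K + (-8 + 4*12*K)) = (2*K)/(K + (-8 + 48*K)) = (2*K)/(-8 + 49*K) = 2*K/(-8 + 49*K))
1/(E(196)/18756 + (9923 + 19087)/13150) = 1/((2*196/(-8 + 49*196))/18756 + (9923 + 19087)/13150) = 1/((2*196/(-8 + 9604))*(1/18756) + 29010*(1/13150)) = 1/((2*196/9596)*(1/18756) + 2901/1315) = 1/((2*196*(1/9596))*(1/18756) + 2901/1315) = 1/((98/2399)*(1/18756) + 2901/1315) = 1/(49/22497822 + 2901/1315) = 1/(65266246057/29584635930) = 29584635930/65266246057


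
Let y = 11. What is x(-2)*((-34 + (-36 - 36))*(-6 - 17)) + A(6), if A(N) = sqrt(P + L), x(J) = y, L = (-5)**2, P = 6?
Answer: 26818 + sqrt(31) ≈ 26824.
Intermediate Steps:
L = 25
x(J) = 11
A(N) = sqrt(31) (A(N) = sqrt(6 + 25) = sqrt(31))
x(-2)*((-34 + (-36 - 36))*(-6 - 17)) + A(6) = 11*((-34 + (-36 - 36))*(-6 - 17)) + sqrt(31) = 11*((-34 - 72)*(-23)) + sqrt(31) = 11*(-106*(-23)) + sqrt(31) = 11*2438 + sqrt(31) = 26818 + sqrt(31)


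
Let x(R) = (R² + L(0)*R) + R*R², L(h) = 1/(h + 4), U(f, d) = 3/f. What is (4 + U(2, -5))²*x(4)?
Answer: 9801/4 ≈ 2450.3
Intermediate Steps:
L(h) = 1/(4 + h)
x(R) = R² + R³ + R/4 (x(R) = (R² + R/(4 + 0)) + R*R² = (R² + R/4) + R³ = R² + R³ + R/4)
(4 + U(2, -5))²*x(4) = (4 + 3/2)²*(4*(¼ + 4 + 4²)) = (4 + 3*(½))²*(4*(¼ + 4 + 16)) = (4 + 3/2)²*(4*(81/4)) = (11/2)²*81 = (121/4)*81 = 9801/4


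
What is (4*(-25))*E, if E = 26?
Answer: -2600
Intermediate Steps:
(4*(-25))*E = (4*(-25))*26 = -100*26 = -2600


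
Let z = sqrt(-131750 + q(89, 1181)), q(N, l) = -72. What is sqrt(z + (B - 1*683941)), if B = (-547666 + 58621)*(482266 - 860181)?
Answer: sqrt(184816757234 + I*sqrt(131822)) ≈ 4.299e+5 + 0.e-4*I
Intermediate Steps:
B = 184817441175 (B = -489045*(-377915) = 184817441175)
z = I*sqrt(131822) (z = sqrt(-131750 - 72) = sqrt(-131822) = I*sqrt(131822) ≈ 363.07*I)
sqrt(z + (B - 1*683941)) = sqrt(I*sqrt(131822) + (184817441175 - 1*683941)) = sqrt(I*sqrt(131822) + (184817441175 - 683941)) = sqrt(I*sqrt(131822) + 184816757234) = sqrt(184816757234 + I*sqrt(131822))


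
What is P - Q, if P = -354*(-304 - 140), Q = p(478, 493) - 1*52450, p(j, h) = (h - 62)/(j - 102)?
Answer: 78818945/376 ≈ 2.0962e+5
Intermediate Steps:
p(j, h) = (-62 + h)/(-102 + j)
Q = -19720769/376 (Q = (-62 + 493)/(-102 + 478) - 1*52450 = 431/376 - 52450 = -19720769/376 ≈ -52449.)
P = 157176 (P = -354*(-444) = 157176)
P - Q = 157176 - 1*(-19720769/376) = 157176 + 19720769/376 = 78818945/376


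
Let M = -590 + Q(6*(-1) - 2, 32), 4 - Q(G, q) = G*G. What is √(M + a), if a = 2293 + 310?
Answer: 3*√217 ≈ 44.193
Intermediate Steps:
a = 2603
Q(G, q) = 4 - G² (Q(G, q) = 4 - G*G = 4 - G²)
M = -650 (M = -590 + (4 - (6*(-1) - 2)²) = -590 + (4 - (-6 - 2)²) = -590 + (4 - 1*(-8)²) = -590 + (4 - 1*64) = -590 + (4 - 64) = -590 - 60 = -650)
√(M + a) = √(-650 + 2603) = √1953 = 3*√217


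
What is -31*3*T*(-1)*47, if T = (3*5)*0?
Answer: 0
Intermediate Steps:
T = 0 (T = 15*0 = 0)
-31*3*T*(-1)*47 = -31*3*0*(-1)*47 = -0*(-1)*47 = -31*0*47 = 0*47 = 0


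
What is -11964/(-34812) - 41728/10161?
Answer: -36974137/9825687 ≈ -3.7630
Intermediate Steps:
-11964/(-34812) - 41728/10161 = -11964*(-1/34812) - 41728*1/10161 = 997/2901 - 41728/10161 = -36974137/9825687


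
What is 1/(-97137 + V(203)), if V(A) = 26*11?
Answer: -1/96851 ≈ -1.0325e-5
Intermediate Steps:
V(A) = 286
1/(-97137 + V(203)) = 1/(-97137 + 286) = 1/(-96851) = -1/96851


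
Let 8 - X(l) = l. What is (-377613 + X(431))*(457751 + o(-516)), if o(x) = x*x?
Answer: -273700710252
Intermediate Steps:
X(l) = 8 - l
o(x) = x²
(-377613 + X(431))*(457751 + o(-516)) = (-377613 + (8 - 1*431))*(457751 + (-516)²) = (-377613 + (8 - 431))*(457751 + 266256) = (-377613 - 423)*724007 = -378036*724007 = -273700710252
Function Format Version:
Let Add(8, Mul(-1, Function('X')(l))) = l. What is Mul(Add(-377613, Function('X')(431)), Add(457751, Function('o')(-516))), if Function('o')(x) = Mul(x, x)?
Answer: -273700710252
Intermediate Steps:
Function('X')(l) = Add(8, Mul(-1, l))
Function('o')(x) = Pow(x, 2)
Mul(Add(-377613, Function('X')(431)), Add(457751, Function('o')(-516))) = Mul(Add(-377613, Add(8, Mul(-1, 431))), Add(457751, Pow(-516, 2))) = Mul(Add(-377613, Add(8, -431)), Add(457751, 266256)) = Mul(Add(-377613, -423), 724007) = Mul(-378036, 724007) = -273700710252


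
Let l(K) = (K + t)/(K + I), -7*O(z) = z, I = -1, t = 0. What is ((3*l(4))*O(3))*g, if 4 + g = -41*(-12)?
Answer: -5856/7 ≈ -836.57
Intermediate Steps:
O(z) = -z/7
l(K) = K/(-1 + K) (l(K) = (K + 0)/(K - 1) = K/(-1 + K))
g = 488 (g = -4 - 41*(-12) = -4 + 492 = 488)
((3*l(4))*O(3))*g = ((3*(4/(-1 + 4)))*(-⅐*3))*488 = ((3*(4/3))*(-3/7))*488 = (4*(-3/7))*488 = -12/7*488 = -5856/7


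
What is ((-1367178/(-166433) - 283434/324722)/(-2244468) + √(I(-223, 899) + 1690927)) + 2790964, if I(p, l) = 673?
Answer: 56424478901475674277593/20216842245740828 + 20*√4229 ≈ 2.7923e+6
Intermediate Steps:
((-1367178/(-166433) - 283434/324722)/(-2244468) + √(I(-223, 899) + 1690927)) + 2790964 = ((-1367178/(-166433) - 283434/324722)/(-2244468) + √(673 + 1690927)) + 2790964 = ((-1367178*(-1/166433) - 283434*1/324722)*(-1/2244468) + √1691600) + 2790964 = ((1367178/166433 - 141717/162361)*(-1/2244468) + 20*√4229) + 2790964 = ((198390001797/27022228313)*(-1/2244468) + 20*√4229) + 2790964 = (-66130000599/20216842245740828 + 20*√4229) + 2790964 = 56424478901475674277593/20216842245740828 + 20*√4229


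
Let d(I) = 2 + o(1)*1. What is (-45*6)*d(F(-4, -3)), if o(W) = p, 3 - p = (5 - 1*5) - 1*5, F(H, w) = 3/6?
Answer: -2700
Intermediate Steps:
F(H, w) = ½ (F(H, w) = 3*(⅙) = ½)
p = 8 (p = 3 - ((5 - 1*5) - 1*5) = 3 - ((5 - 5) - 5) = 3 - (0 - 5) = 3 - 1*(-5) = 3 + 5 = 8)
o(W) = 8
d(I) = 10 (d(I) = 2 + 8*1 = 2 + 8 = 10)
(-45*6)*d(F(-4, -3)) = -45*6*10 = -270*10 = -2700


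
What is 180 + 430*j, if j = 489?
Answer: 210450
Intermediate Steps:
180 + 430*j = 180 + 430*489 = 180 + 210270 = 210450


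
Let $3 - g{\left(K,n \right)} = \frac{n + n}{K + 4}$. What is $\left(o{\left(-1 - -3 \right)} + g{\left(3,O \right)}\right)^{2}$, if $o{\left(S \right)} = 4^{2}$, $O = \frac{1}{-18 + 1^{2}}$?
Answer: $\frac{5121169}{14161} \approx 361.64$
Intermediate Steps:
$O = - \frac{1}{17}$ ($O = \frac{1}{-18 + 1} = \frac{1}{-17} = - \frac{1}{17} \approx -0.058824$)
$o{\left(S \right)} = 16$
$g{\left(K,n \right)} = 3 - \frac{2 n}{4 + K}$ ($g{\left(K,n \right)} = 3 - \frac{n + n}{K + 4} = 3 - \frac{2 n}{4 + K}$)
$\left(o{\left(-1 - -3 \right)} + g{\left(3,O \right)}\right)^{2} = \left(16 + \frac{12 - - \frac{2}{17} + 3 \cdot 3}{4 + 3}\right)^{2} = \left(16 + \frac{12 + \frac{2}{17} + 9}{7}\right)^{2} = \left(16 + \frac{1}{7} \cdot \frac{359}{17}\right)^{2} = \left(16 + \frac{359}{119}\right)^{2} = \left(\frac{2263}{119}\right)^{2} = \frac{5121169}{14161}$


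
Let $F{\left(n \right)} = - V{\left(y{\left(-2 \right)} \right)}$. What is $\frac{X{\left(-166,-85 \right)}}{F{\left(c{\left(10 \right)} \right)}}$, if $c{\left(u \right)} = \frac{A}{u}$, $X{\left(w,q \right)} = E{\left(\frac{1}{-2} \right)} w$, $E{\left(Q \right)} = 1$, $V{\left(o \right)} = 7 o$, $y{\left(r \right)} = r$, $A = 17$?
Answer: $- \frac{83}{7} \approx -11.857$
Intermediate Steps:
$X{\left(w,q \right)} = w$ ($X{\left(w,q \right)} = 1 w = w$)
$c{\left(u \right)} = \frac{17}{u}$
$F{\left(n \right)} = 14$ ($F{\left(n \right)} = - 7 \left(-2\right) = \left(-1\right) \left(-14\right) = 14$)
$\frac{X{\left(-166,-85 \right)}}{F{\left(c{\left(10 \right)} \right)}} = - \frac{166}{14} = \left(-166\right) \frac{1}{14} = - \frac{83}{7}$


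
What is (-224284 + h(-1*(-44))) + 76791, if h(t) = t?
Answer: -147449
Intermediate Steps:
(-224284 + h(-1*(-44))) + 76791 = (-224284 - 1*(-44)) + 76791 = (-224284 + 44) + 76791 = -224240 + 76791 = -147449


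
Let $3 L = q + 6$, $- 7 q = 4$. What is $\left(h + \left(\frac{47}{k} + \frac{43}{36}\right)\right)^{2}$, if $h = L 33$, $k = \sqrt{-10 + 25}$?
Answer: $\frac{1224719117}{317520} + \frac{721403 \sqrt{15}}{1890} \approx 5335.4$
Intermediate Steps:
$q = - \frac{4}{7}$ ($q = \left(- \frac{1}{7}\right) 4 = - \frac{4}{7} \approx -0.57143$)
$k = \sqrt{15} \approx 3.873$
$L = \frac{38}{21}$ ($L = \frac{- \frac{4}{7} + 6}{3} = \frac{1}{3} \cdot \frac{38}{7} = \frac{38}{21} \approx 1.8095$)
$h = \frac{418}{7}$ ($h = \frac{38}{21} \cdot 33 = \frac{418}{7} \approx 59.714$)
$\left(h + \left(\frac{47}{k} + \frac{43}{36}\right)\right)^{2} = \left(\frac{418}{7} + \left(\frac{47}{\sqrt{15}} + \frac{43}{36}\right)\right)^{2} = \left(\frac{418}{7} + \left(47 \frac{\sqrt{15}}{15} + 43 \cdot \frac{1}{36}\right)\right)^{2} = \left(\frac{418}{7} + \left(\frac{47 \sqrt{15}}{15} + \frac{43}{36}\right)\right)^{2} = \left(\frac{418}{7} + \left(\frac{43}{36} + \frac{47 \sqrt{15}}{15}\right)\right)^{2} = \left(\frac{15349}{252} + \frac{47 \sqrt{15}}{15}\right)^{2}$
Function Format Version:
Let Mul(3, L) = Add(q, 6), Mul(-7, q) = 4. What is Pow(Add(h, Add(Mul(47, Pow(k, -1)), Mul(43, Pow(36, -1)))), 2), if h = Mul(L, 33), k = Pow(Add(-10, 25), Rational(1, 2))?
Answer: Add(Rational(1224719117, 317520), Mul(Rational(721403, 1890), Pow(15, Rational(1, 2)))) ≈ 5335.4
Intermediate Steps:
q = Rational(-4, 7) (q = Mul(Rational(-1, 7), 4) = Rational(-4, 7) ≈ -0.57143)
k = Pow(15, Rational(1, 2)) ≈ 3.8730
L = Rational(38, 21) (L = Mul(Rational(1, 3), Add(Rational(-4, 7), 6)) = Mul(Rational(1, 3), Rational(38, 7)) = Rational(38, 21) ≈ 1.8095)
h = Rational(418, 7) (h = Mul(Rational(38, 21), 33) = Rational(418, 7) ≈ 59.714)
Pow(Add(h, Add(Mul(47, Pow(k, -1)), Mul(43, Pow(36, -1)))), 2) = Pow(Add(Rational(418, 7), Add(Mul(47, Pow(Pow(15, Rational(1, 2)), -1)), Mul(43, Pow(36, -1)))), 2) = Pow(Add(Rational(418, 7), Add(Mul(47, Mul(Rational(1, 15), Pow(15, Rational(1, 2)))), Mul(43, Rational(1, 36)))), 2) = Pow(Add(Rational(418, 7), Add(Mul(Rational(47, 15), Pow(15, Rational(1, 2))), Rational(43, 36))), 2) = Pow(Add(Rational(418, 7), Add(Rational(43, 36), Mul(Rational(47, 15), Pow(15, Rational(1, 2))))), 2) = Pow(Add(Rational(15349, 252), Mul(Rational(47, 15), Pow(15, Rational(1, 2)))), 2)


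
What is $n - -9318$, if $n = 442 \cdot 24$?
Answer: $19926$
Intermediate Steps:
$n = 10608$
$n - -9318 = 10608 - -9318 = 10608 + 9318 = 19926$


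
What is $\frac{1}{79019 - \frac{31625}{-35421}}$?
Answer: $\frac{35421}{2798963624} \approx 1.2655 \cdot 10^{-5}$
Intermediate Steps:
$\frac{1}{79019 - \frac{31625}{-35421}} = \frac{1}{79019 - - \frac{31625}{35421}} = \frac{1}{79019 + \frac{31625}{35421}} = \frac{1}{\frac{2798963624}{35421}} = \frac{35421}{2798963624}$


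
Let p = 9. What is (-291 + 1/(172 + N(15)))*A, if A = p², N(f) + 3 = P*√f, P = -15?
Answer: -593645517/25186 + 1215*√15/25186 ≈ -23570.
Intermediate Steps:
N(f) = -3 - 15*√f
A = 81 (A = 9² = 81)
(-291 + 1/(172 + N(15)))*A = (-291 + 1/(172 + (-3 - 15*√15)))*81 = (-291 + 1/(169 - 15*√15))*81 = -23571 + 81/(169 - 15*√15)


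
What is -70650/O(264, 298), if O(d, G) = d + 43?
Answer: -70650/307 ≈ -230.13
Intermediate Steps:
O(d, G) = 43 + d
-70650/O(264, 298) = -70650/(43 + 264) = -70650/307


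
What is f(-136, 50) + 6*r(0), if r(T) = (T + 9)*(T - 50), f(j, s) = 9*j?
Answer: -3924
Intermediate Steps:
r(T) = (-50 + T)*(9 + T) (r(T) = (9 + T)*(-50 + T) = (-50 + T)*(9 + T))
f(-136, 50) + 6*r(0) = 9*(-136) + 6*(-450 + 0**2 - 41*0) = -1224 + 6*(-450 + 0 + 0) = -1224 + 6*(-450) = -1224 - 2700 = -3924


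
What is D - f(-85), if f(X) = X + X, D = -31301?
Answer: -31131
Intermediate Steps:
f(X) = 2*X
D - f(-85) = -31301 - 2*(-85) = -31301 - 1*(-170) = -31301 + 170 = -31131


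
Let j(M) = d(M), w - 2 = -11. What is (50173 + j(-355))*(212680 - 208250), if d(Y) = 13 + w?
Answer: 222284110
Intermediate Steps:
w = -9 (w = 2 - 11 = -9)
d(Y) = 4 (d(Y) = 13 - 9 = 4)
j(M) = 4
(50173 + j(-355))*(212680 - 208250) = (50173 + 4)*(212680 - 208250) = 50177*4430 = 222284110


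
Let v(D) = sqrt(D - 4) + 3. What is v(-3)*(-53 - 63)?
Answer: -348 - 116*I*sqrt(7) ≈ -348.0 - 306.91*I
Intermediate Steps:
v(D) = 3 + sqrt(-4 + D) (v(D) = sqrt(-4 + D) + 3 = 3 + sqrt(-4 + D))
v(-3)*(-53 - 63) = (3 + sqrt(-4 - 3))*(-53 - 63) = (3 + sqrt(-7))*(-116) = (3 + I*sqrt(7))*(-116) = -348 - 116*I*sqrt(7)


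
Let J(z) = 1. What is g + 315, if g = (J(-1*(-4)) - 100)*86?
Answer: -8199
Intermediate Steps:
g = -8514 (g = (1 - 100)*86 = -99*86 = -8514)
g + 315 = -8514 + 315 = -8199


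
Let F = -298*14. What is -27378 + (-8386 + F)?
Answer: -39936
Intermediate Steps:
F = -4172
-27378 + (-8386 + F) = -27378 + (-8386 - 4172) = -27378 - 12558 = -39936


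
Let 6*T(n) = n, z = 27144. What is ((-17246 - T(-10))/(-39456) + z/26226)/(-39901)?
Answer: -253873925/6881413284576 ≈ -3.6893e-5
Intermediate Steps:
T(n) = n/6
((-17246 - T(-10))/(-39456) + z/26226)/(-39901) = ((-17246 - (-10)/6)/(-39456) + 27144/26226)/(-39901) = ((-17246 - 1*(-5/3))*(-1/39456) + 27144*(1/26226))*(-1/39901) = ((-17246 + 5/3)*(-1/39456) + 1508/1457)*(-1/39901) = (-51733/3*(-1/39456) + 1508/1457)*(-1/39901) = (51733/118368 + 1508/1457)*(-1/39901) = (253873925/172462176)*(-1/39901) = -253873925/6881413284576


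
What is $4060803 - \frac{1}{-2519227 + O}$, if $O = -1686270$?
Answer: $\frac{17077694834092}{4205497} \approx 4.0608 \cdot 10^{6}$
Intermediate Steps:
$4060803 - \frac{1}{-2519227 + O} = 4060803 - \frac{1}{-2519227 - 1686270} = 4060803 - \frac{1}{-4205497} = 4060803 - - \frac{1}{4205497} = 4060803 + \frac{1}{4205497} = \frac{17077694834092}{4205497}$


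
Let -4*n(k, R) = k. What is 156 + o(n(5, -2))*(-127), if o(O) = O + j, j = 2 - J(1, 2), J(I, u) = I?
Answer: 751/4 ≈ 187.75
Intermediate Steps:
n(k, R) = -k/4
j = 1 (j = 2 - 1*1 = 2 - 1 = 1)
o(O) = 1 + O (o(O) = O + 1 = 1 + O)
156 + o(n(5, -2))*(-127) = 156 + (1 - ¼*5)*(-127) = 156 + (1 - 5/4)*(-127) = 156 - ¼*(-127) = 156 + 127/4 = 751/4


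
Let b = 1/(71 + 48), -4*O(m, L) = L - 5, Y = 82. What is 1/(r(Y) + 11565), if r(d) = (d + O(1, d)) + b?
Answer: 476/5534813 ≈ 8.6001e-5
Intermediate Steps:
O(m, L) = 5/4 - L/4 (O(m, L) = -(L - 5)/4 = -(-5 + L)/4 = 5/4 - L/4)
b = 1/119 ≈ 0.0084034
r(d) = 599/476 + 3*d/4 (r(d) = (d + (5/4 - d/4)) + 1/119 = (5/4 + 3*d/4) + 1/119 = 599/476 + 3*d/4)
1/(r(Y) + 11565) = 1/((599/476 + (¾)*82) + 11565) = 1/((599/476 + 123/2) + 11565) = 1/(29873/476 + 11565) = 1/(5534813/476) = 476/5534813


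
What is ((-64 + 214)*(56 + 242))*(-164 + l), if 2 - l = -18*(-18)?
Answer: -21724200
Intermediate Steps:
l = -322 (l = 2 - (-18)*(-18) = 2 - 1*324 = 2 - 324 = -322)
((-64 + 214)*(56 + 242))*(-164 + l) = ((-64 + 214)*(56 + 242))*(-164 - 322) = (150*298)*(-486) = 44700*(-486) = -21724200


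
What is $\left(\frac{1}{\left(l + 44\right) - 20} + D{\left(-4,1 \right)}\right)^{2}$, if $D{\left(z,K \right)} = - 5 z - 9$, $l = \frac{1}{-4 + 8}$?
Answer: $\frac{1147041}{9409} \approx 121.91$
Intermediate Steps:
$l = \frac{1}{4} \approx 0.25$
$D{\left(z,K \right)} = -9 - 5 z$
$\left(\frac{1}{\left(l + 44\right) - 20} + D{\left(-4,1 \right)}\right)^{2} = \left(\frac{1}{\left(\frac{1}{4} + 44\right) - 20} - -11\right)^{2} = \left(\frac{1}{\frac{177}{4} - 20} + \left(-9 + 20\right)\right)^{2} = \left(\frac{1}{\frac{97}{4}} + 11\right)^{2} = \left(\frac{4}{97} + 11\right)^{2} = \left(\frac{1071}{97}\right)^{2} = \frac{1147041}{9409}$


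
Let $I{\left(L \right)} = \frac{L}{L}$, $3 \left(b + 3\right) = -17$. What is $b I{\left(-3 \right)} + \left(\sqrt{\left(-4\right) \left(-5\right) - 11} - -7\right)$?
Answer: $\frac{4}{3} \approx 1.3333$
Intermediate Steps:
$b = - \frac{26}{3}$ ($b = -3 + \frac{1}{3} \left(-17\right) = -3 - \frac{17}{3} = - \frac{26}{3} \approx -8.6667$)
$I{\left(L \right)} = 1$
$b I{\left(-3 \right)} + \left(\sqrt{\left(-4\right) \left(-5\right) - 11} - -7\right) = \left(- \frac{26}{3}\right) 1 + \left(\sqrt{\left(-4\right) \left(-5\right) - 11} - -7\right) = - \frac{26}{3} + \left(\sqrt{20 - 11} + 7\right) = - \frac{26}{3} + \left(\sqrt{9} + 7\right) = - \frac{26}{3} + \left(3 + 7\right) = - \frac{26}{3} + 10 = \frac{4}{3}$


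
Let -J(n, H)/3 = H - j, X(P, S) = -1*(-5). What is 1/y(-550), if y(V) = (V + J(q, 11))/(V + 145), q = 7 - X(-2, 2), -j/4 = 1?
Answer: 81/119 ≈ 0.68067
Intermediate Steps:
X(P, S) = 5
j = -4 (j = -4*1 = -4)
q = 2 (q = 7 - 1*5 = 7 - 5 = 2)
J(n, H) = -12 - 3*H (J(n, H) = -3*(H - 1*(-4)) = -3*(H + 4) = -3*(4 + H) = -12 - 3*H)
y(V) = (-45 + V)/(145 + V) (y(V) = (V + (-12 - 3*11))/(V + 145) = (V + (-12 - 33))/(145 + V) = (V - 45)/(145 + V) = (-45 + V)/(145 + V))
1/y(-550) = 1/((-45 - 550)/(145 - 550)) = 1/(-595/(-405)) = 1/(-1/405*(-595)) = 1/(119/81) = 81/119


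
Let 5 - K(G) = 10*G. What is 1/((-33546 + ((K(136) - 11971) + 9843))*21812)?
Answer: -1/807676548 ≈ -1.2381e-9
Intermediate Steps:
K(G) = 5 - 10*G
1/((-33546 + ((K(136) - 11971) + 9843))*21812) = 1/((-33546 + (((5 - 10*136) - 11971) + 9843))*21812) = (1/21812)/(-33546 + (((5 - 1360) - 11971) + 9843)) = (1/21812)/(-33546 + ((-1355 - 11971) + 9843)) = (1/21812)/(-33546 + (-13326 + 9843)) = (1/21812)/(-33546 - 3483) = (1/21812)/(-37029) = -1/37029*1/21812 = -1/807676548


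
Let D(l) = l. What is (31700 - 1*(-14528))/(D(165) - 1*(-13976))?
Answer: 46228/14141 ≈ 3.2691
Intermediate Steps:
(31700 - 1*(-14528))/(D(165) - 1*(-13976)) = (31700 - 1*(-14528))/(165 - 1*(-13976)) = (31700 + 14528)/(165 + 13976) = 46228/14141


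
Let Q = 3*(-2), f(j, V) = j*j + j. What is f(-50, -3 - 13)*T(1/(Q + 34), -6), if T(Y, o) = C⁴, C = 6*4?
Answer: 812851200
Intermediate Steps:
f(j, V) = j + j² (f(j, V) = j² + j = j + j²)
C = 24
Q = -6
T(Y, o) = 331776 (T(Y, o) = 24⁴ = 331776)
f(-50, -3 - 13)*T(1/(Q + 34), -6) = -50*(1 - 50)*331776 = -50*(-49)*331776 = 2450*331776 = 812851200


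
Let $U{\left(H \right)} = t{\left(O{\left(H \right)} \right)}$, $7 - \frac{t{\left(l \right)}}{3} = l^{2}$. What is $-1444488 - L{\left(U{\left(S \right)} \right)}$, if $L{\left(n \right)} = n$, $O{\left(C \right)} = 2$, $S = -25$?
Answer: $-1444497$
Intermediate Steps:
$t{\left(l \right)} = 21 - 3 l^{2}$
$U{\left(H \right)} = 9$ ($U{\left(H \right)} = 21 - 3 \cdot 2^{2} = 21 - 12 = 9$)
$-1444488 - L{\left(U{\left(S \right)} \right)} = -1444488 - 9 = -1444497$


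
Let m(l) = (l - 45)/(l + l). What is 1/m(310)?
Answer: 124/53 ≈ 2.3396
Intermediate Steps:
m(l) = (-45 + l)/(2*l) (m(l) = (-45 + l)/((2*l)) = (-45 + l)*(1/(2*l)) = (-45 + l)/(2*l))
1/m(310) = 1/((½)*(-45 + 310)/310) = 1/((½)*(1/310)*265) = 1/(53/124) = 124/53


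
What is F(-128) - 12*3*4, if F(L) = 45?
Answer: -99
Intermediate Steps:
F(-128) - 12*3*4 = 45 - 12*3*4 = 45 - 36*4 = 45 - 144 = -99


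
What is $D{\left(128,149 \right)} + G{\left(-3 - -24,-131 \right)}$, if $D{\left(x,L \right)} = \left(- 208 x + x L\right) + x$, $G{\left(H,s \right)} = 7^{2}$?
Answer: $-7375$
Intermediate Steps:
$G{\left(H,s \right)} = 49$
$D{\left(x,L \right)} = - 207 x + L x$ ($D{\left(x,L \right)} = \left(- 208 x + L x\right) + x = - 207 x + L x$)
$D{\left(128,149 \right)} + G{\left(-3 - -24,-131 \right)} = 128 \left(-207 + 149\right) + 49 = 128 \left(-58\right) + 49 = -7424 + 49 = -7375$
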